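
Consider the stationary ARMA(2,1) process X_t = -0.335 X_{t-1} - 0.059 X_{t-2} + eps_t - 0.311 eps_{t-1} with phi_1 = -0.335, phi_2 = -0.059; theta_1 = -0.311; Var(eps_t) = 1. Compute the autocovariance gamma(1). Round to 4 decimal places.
\gamma(1) = -0.7499

Multiply the model equation by X_{t-k} and take expectations. With theta_0 = psi_0 = 1 and psi_j the MA(infinity) weights, this gives
  gamma(k) - sum_i phi_i gamma(k-i) = c_k,
  c_k = sigma^2 * sum_{j=k..q} theta_j psi_{j-k}   (c_k = 0 for k > q),
using gamma(-m) = gamma(m).
psi-weights needed (psi_j = theta_j + sum_i phi_i psi_{j-i}):
  psi_1 = theta_1 + phi_1 = -0.311 + (-0.335) = -0.646
Right-hand sides:
  c_0 = sigma^2 (1 + theta_1 psi_1) = 1 * (1 + (-0.311)(-0.646)) = 1 * 1.200906 = 1.200906
  c_1 = sigma^2 theta_1 = 1 * (-0.311) = -0.311
  c_2 = 0
Equations for k = 0, 1, 2 (AR order 2, c_2 = 0):
  (E0) gamma(0) = phi_1 gamma(1) + phi_2 gamma(2) + c_0
  (E1) gamma(1) = phi_1 gamma(0) + phi_2 gamma(1) + c_1
  (E2) gamma(2) = phi_1 gamma(1) + phi_2 gamma(0)
From (E1): gamma(1) = A gamma(0) + B with
  A = phi_1 / (1 - phi_2) = -0.335 / 1.059 = -0.316336,   B = c_1 / (1 - phi_2) = -0.311 / 1.059 = -0.293673.
Insert (E2) into (E0): gamma(0) (1 - phi_2^2) = phi_1 (1 + phi_2) gamma(1) + c_0.
  phi_1 (1 + phi_2) = (-0.335)(0.941) = -0.315235,   1 - phi_2^2 = 0.996519.
Replace gamma(1) by A gamma(0) + B and collect gamma(0):
  gamma(0) [0.996519 - (-0.315235)(-0.316336)] = (-0.315235)(-0.293673) + 1.200906
  gamma(0) * 0.896799 = 1.293482
  gamma(0) = 1.293482 / 0.896799 = 1.442333.
  gamma(1) = A gamma(0) + B = (-0.316336)(1.442333) + (-0.293673) = -0.749935.
Therefore gamma(1) = -0.7499 (to 4 decimal places).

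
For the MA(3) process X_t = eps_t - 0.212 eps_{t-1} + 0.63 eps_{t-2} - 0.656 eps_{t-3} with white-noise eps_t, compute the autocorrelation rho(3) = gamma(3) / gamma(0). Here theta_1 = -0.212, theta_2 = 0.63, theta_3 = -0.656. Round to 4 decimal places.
\rho(3) = -0.3504

For an MA(q) process with theta_0 = 1, the autocovariance is
  gamma(k) = sigma^2 * sum_{i=0..q-k} theta_i * theta_{i+k},
and rho(k) = gamma(k) / gamma(0). Sigma^2 cancels.
  numerator   = (1)*(-0.656) = -0.656.
  denominator = (1)^2 + (-0.212)^2 + (0.63)^2 + (-0.656)^2 = 1.87218.
  rho(3) = -0.656 / 1.87218 = -0.3504.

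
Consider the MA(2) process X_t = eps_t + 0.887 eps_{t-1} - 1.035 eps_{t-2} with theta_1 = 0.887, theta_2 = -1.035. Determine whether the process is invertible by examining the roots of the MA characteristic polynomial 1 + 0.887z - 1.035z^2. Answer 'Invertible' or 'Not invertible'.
\text{Not invertible}

The MA(q) characteristic polynomial is P(z) = 1 + 0.887z - 1.035z^2.
Invertibility requires all roots to lie outside the unit circle, i.e. |z| > 1 for every root.
Set 1 + (0.887) z + (-1.035) z^2 = 0, i.e. a z^2 + b z + c = 0 with a = -1.035, b = 0.887, c = 1.
Discriminant D = b^2 - 4ac = (0.887)^2 - 4*(-1.035)*1 = 0.786769 - (-4.14) = 4.926769.
D >= 0, so the roots are real: z = (-b +/- sqrt(D)) / (2a) = (-0.887 +/- 2.219633) / (-2.07).
  z_1 = (-0.887 + 2.219633) / (-2.07) = -0.6438,   |z_1| = 0.6438.
  z_2 = (-0.887 - 2.219633) / (-2.07) = 1.5008,   |z_2| = 1.5008.
Moduli of all roots: 0.6438, 1.5008.
All moduli strictly greater than 1? No.
Verdict: Not invertible.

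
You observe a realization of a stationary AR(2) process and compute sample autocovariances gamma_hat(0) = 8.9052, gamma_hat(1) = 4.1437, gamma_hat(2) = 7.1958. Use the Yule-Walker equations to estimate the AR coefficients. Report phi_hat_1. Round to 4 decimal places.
\hat\phi_{1} = 0.1140

The Yule-Walker equations for an AR(p) process read, in matrix form,
  Gamma_p phi = r_p,   with   (Gamma_p)_{ij} = gamma(|i - j|),
                       (r_p)_i = gamma(i),   i,j = 1..p.
Substitute the sample gammas (Toeplitz matrix and right-hand side of size 2):
  Gamma_p = [[8.9052, 4.1437], [4.1437, 8.9052]]
  r_p     = [4.1437, 7.1958]
Written out:
  8.9052 phi_1 + 4.1437 phi_2 = 4.1437
  4.1437 phi_1 + 8.9052 phi_2 = 7.1958
Solve by Cramer's rule:
  det = gamma(0)^2 - gamma(1)^2 = (8.9052)^2 - (4.1437)^2 = 79.30258704 - 17.17024969 = 62.13233735
  phi_hat_1 = [gamma(1) gamma(0) - gamma(1) gamma(2)] / det = [(4.1437)(8.9052) - (4.1437)(7.1958)] / 62.13233735 = 7.08324078 / 62.13233735 = 0.114
  phi_hat_2 = [gamma(0) gamma(2) - gamma(1)^2] / det = [(8.9052)(7.1958) - (4.1437)^2] / 62.13233735 = 46.90978847 / 62.13233735 = 0.755
So phi_hat = [0.1140, 0.7550].
Therefore phi_hat_1 = 0.1140.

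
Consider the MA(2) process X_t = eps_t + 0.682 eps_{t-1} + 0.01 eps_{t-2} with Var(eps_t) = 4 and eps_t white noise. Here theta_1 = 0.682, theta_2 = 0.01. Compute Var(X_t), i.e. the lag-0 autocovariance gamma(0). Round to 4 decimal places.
\gamma(0) = 5.8609

For an MA(q) process X_t = eps_t + sum_i theta_i eps_{t-i} with
Var(eps_t) = sigma^2, the variance is
  gamma(0) = sigma^2 * (1 + sum_i theta_i^2).
  sum_i theta_i^2 = (0.682)^2 + (0.01)^2 = 0.465124 + 0.0001 = 0.465224.
  gamma(0) = 4 * (1 + 0.465224) = 4 * 1.465224 = 5.860896, which rounds to 5.8609.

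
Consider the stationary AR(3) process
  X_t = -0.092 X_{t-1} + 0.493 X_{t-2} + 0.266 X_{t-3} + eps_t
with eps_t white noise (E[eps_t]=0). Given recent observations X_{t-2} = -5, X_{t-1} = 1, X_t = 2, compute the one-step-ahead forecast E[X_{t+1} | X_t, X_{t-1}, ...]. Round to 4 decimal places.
E[X_{t+1} \mid \mathcal F_t] = -1.0210

For an AR(p) model X_t = c + sum_i phi_i X_{t-i} + eps_t, the
one-step-ahead conditional mean is
  E[X_{t+1} | X_t, ...] = c + sum_i phi_i X_{t+1-i}.
Substitute known values:
  E[X_{t+1} | ...] = (-0.092) * (2) + (0.493) * (1) + (0.266) * (-5)
                   = -1.0210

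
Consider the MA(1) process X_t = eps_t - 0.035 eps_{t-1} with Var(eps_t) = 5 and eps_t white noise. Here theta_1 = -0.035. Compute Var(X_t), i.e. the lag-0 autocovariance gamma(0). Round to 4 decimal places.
\gamma(0) = 5.0061

For an MA(q) process X_t = eps_t + sum_i theta_i eps_{t-i} with
Var(eps_t) = sigma^2, the variance is
  gamma(0) = sigma^2 * (1 + sum_i theta_i^2).
  sum_i theta_i^2 = (-0.035)^2 = 0.001225.
  gamma(0) = 5 * (1 + 0.001225) = 5 * 1.001225 = 5.006125, which rounds to 5.0061.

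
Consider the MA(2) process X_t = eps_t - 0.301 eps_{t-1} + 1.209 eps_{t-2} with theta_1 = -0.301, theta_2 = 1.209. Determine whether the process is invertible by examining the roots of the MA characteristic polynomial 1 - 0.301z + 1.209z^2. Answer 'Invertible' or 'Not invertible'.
\text{Not invertible}

The MA(q) characteristic polynomial is P(z) = 1 - 0.301z + 1.209z^2.
Invertibility requires all roots to lie outside the unit circle, i.e. |z| > 1 for every root.
Set 1 + (-0.301) z + (1.209) z^2 = 0, i.e. a z^2 + b z + c = 0 with a = 1.209, b = -0.301, c = 1.
Discriminant D = b^2 - 4ac = (-0.301)^2 - 4*(1.209)*1 = 0.090601 - (4.836) = -4.745399.
D < 0, so the roots are the complex-conjugate pair z = (-b +/- i sqrt(-D)) / (2a) = 0.1245 +/- 0.9009i.
For a conjugate pair |z|^2 = z * conj(z) = (product of roots) = c/a = 1/(1.209) = 0.82713, so |z| = sqrt(0.82713) = 0.9095 for both roots.
Moduli of all roots: 0.9095, 0.9095.
All moduli strictly greater than 1? No.
Verdict: Not invertible.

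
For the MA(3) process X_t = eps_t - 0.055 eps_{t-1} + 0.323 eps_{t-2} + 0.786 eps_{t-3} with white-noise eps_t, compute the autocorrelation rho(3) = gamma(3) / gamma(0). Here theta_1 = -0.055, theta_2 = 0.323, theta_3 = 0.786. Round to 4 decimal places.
\rho(3) = 0.4556

For an MA(q) process with theta_0 = 1, the autocovariance is
  gamma(k) = sigma^2 * sum_{i=0..q-k} theta_i * theta_{i+k},
and rho(k) = gamma(k) / gamma(0). Sigma^2 cancels.
  numerator   = (1)*(0.786) = 0.786.
  denominator = (1)^2 + (-0.055)^2 + (0.323)^2 + (0.786)^2 = 1.72515.
  rho(3) = 0.786 / 1.72515 = 0.4556.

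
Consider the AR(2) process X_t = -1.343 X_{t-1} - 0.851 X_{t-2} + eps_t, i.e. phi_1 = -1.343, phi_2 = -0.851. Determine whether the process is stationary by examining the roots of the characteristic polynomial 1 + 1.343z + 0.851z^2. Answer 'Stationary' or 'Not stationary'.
\text{Stationary}

The AR(p) characteristic polynomial is P(z) = 1 + 1.343z + 0.851z^2.
Stationarity requires all roots to lie outside the unit circle, i.e. |z| > 1 for every root.
Set 1 + (1.343) z + (0.851) z^2 = 0, i.e. a z^2 + b z + c = 0 with a = 0.851, b = 1.343, c = 1.
Discriminant D = b^2 - 4ac = (1.343)^2 - 4*(0.851)*1 = 1.803649 - (3.404) = -1.600351.
D < 0, so the roots are the complex-conjugate pair z = (-b +/- i sqrt(-D)) / (2a) = -0.7891 +/- 0.7433i.
For a conjugate pair |z|^2 = z * conj(z) = (product of roots) = c/a = 1/(0.851) = 1.175088, so |z| = sqrt(1.175088) = 1.084 for both roots.
Moduli of all roots: 1.0840, 1.0840.
All moduli strictly greater than 1? Yes.
Verdict: Stationary.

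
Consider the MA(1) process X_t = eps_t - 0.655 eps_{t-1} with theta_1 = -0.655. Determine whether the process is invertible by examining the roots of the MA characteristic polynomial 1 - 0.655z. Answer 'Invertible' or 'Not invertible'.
\text{Invertible}

The MA(q) characteristic polynomial is P(z) = 1 - 0.655z.
Invertibility requires all roots to lie outside the unit circle, i.e. |z| > 1 for every root.
This is linear in z: 1 + (-0.655) z = 0  =>  z = -1/(-0.655) = 1.526718,  |z| = 1.526718.
Moduli of all roots: 1.5267.
All moduli strictly greater than 1? Yes.
Verdict: Invertible.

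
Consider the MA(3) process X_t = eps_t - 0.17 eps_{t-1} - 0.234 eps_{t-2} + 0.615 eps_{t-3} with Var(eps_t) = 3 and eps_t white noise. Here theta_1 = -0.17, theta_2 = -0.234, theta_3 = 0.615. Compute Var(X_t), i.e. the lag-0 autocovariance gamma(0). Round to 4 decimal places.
\gamma(0) = 4.3856

For an MA(q) process X_t = eps_t + sum_i theta_i eps_{t-i} with
Var(eps_t) = sigma^2, the variance is
  gamma(0) = sigma^2 * (1 + sum_i theta_i^2).
  sum_i theta_i^2 = (-0.17)^2 + (-0.234)^2 + (0.615)^2 = 0.0289 + 0.054756 + 0.378225 = 0.461881.
  gamma(0) = 3 * (1 + 0.461881) = 3 * 1.461881 = 4.385643, which rounds to 4.3856.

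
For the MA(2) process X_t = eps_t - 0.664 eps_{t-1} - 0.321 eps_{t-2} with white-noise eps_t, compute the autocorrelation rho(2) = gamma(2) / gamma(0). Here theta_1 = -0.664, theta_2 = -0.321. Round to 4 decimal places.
\rho(2) = -0.2079

For an MA(q) process with theta_0 = 1, the autocovariance is
  gamma(k) = sigma^2 * sum_{i=0..q-k} theta_i * theta_{i+k},
and rho(k) = gamma(k) / gamma(0). Sigma^2 cancels.
  numerator   = (1)*(-0.321) = -0.321.
  denominator = (1)^2 + (-0.664)^2 + (-0.321)^2 = 1.543937.
  rho(2) = -0.321 / 1.543937 = -0.2079.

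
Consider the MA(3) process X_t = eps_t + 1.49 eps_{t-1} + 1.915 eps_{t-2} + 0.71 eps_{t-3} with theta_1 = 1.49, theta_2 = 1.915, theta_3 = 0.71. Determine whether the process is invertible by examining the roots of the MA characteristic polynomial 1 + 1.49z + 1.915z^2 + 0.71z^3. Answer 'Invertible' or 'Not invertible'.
\text{Not invertible}

The MA(q) characteristic polynomial is P(z) = 1 + 1.49z + 1.915z^2 + 0.71z^3.
Invertibility requires all roots to lie outside the unit circle, i.e. |z| > 1 for every root.
Degree 3: look for a simple real root z0 first, then factor out (1 - z/z0) and solve the remaining quadratic.
Testing z0 = -2: P(-2) = 1 + (1.49)(-2) + (1.915)(-2)^2 + (0.71)(-2)^3
  = 1 + (-2.98) + (7.66) + (-5.68) = 0.  So z_0 = -2 is a root, |z_0| = 2.
Divide out the factor (1 + 0.5 z) = (1 - z/z0) (since 1/z0 = -0.5):
  P(z) = (1 + 0.5 z)(1 + (0.99) z + (1.42) z^2)
  [check: z-coef 0.99 - (-0.5) = 1.49; z^2-coef 1.42 - (-0.5)(0.99) = 1.915; z^3-coef -(-0.5)(1.42) = 0.71.]
Remaining roots from the quadratic factor 1 + (0.99) z + (1.42) z^2:
  Set 1 + (0.99) z + (1.42) z^2 = 0, i.e. a z^2 + b z + c = 0 with a = 1.42, b = 0.99, c = 1.
  Discriminant D = b^2 - 4ac = (0.99)^2 - 4*(1.42)*1 = 0.9801 - (5.68) = -4.6999.
  D < 0, so the roots are the complex-conjugate pair z = (-b +/- i sqrt(-D)) / (2a) = -0.3486 +/- 0.7634i.
  For a conjugate pair |z|^2 = z * conj(z) = (product of roots) = c/a = 1/(1.42) = 0.704225, so |z| = sqrt(0.704225) = 0.8392 for both roots.
Moduli of all roots: 2.0000, 0.8392, 0.8392.
All moduli strictly greater than 1? No.
Verdict: Not invertible.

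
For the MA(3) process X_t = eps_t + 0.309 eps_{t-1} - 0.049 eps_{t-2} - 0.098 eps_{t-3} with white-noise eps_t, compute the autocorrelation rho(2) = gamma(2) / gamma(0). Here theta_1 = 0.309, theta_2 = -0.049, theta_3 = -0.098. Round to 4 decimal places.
\rho(2) = -0.0716

For an MA(q) process with theta_0 = 1, the autocovariance is
  gamma(k) = sigma^2 * sum_{i=0..q-k} theta_i * theta_{i+k},
and rho(k) = gamma(k) / gamma(0). Sigma^2 cancels.
  numerator   = (1)*(-0.049) + (0.309)*(-0.098) = -0.079282.
  denominator = (1)^2 + (0.309)^2 + (-0.049)^2 + (-0.098)^2 = 1.107486.
  rho(2) = -0.079282 / 1.107486 = -0.0716.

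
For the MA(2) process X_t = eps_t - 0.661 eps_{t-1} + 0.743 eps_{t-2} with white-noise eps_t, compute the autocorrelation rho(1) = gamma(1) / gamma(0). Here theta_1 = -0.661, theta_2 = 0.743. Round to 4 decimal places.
\rho(1) = -0.5793

For an MA(q) process with theta_0 = 1, the autocovariance is
  gamma(k) = sigma^2 * sum_{i=0..q-k} theta_i * theta_{i+k},
and rho(k) = gamma(k) / gamma(0). Sigma^2 cancels.
  numerator   = (1)*(-0.661) + (-0.661)*(0.743) = -1.152123.
  denominator = (1)^2 + (-0.661)^2 + (0.743)^2 = 1.98897.
  rho(1) = -1.152123 / 1.98897 = -0.5793.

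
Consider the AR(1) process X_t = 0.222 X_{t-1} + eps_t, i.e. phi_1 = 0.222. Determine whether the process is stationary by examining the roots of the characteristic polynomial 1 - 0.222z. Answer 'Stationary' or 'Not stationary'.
\text{Stationary}

The AR(p) characteristic polynomial is P(z) = 1 - 0.222z.
Stationarity requires all roots to lie outside the unit circle, i.e. |z| > 1 for every root.
This is linear in z: 1 + (-0.222) z = 0  =>  z = -1/(-0.222) = 4.504505,  |z| = 4.504505.
Moduli of all roots: 4.5045.
All moduli strictly greater than 1? Yes.
Verdict: Stationary.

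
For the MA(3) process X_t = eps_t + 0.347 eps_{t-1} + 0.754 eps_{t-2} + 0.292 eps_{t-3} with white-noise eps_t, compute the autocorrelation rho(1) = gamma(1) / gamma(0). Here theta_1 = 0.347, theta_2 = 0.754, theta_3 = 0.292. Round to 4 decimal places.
\rho(1) = 0.4671

For an MA(q) process with theta_0 = 1, the autocovariance is
  gamma(k) = sigma^2 * sum_{i=0..q-k} theta_i * theta_{i+k},
and rho(k) = gamma(k) / gamma(0). Sigma^2 cancels.
  numerator   = (1)*(0.347) + (0.347)*(0.754) + (0.754)*(0.292) = 0.828806.
  denominator = (1)^2 + (0.347)^2 + (0.754)^2 + (0.292)^2 = 1.774189.
  rho(1) = 0.828806 / 1.774189 = 0.4671.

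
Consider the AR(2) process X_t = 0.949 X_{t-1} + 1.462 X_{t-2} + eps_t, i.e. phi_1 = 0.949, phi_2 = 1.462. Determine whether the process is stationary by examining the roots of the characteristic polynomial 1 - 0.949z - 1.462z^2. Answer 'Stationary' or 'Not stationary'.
\text{Not stationary}

The AR(p) characteristic polynomial is P(z) = 1 - 0.949z - 1.462z^2.
Stationarity requires all roots to lie outside the unit circle, i.e. |z| > 1 for every root.
Set 1 + (-0.949) z + (-1.462) z^2 = 0, i.e. a z^2 + b z + c = 0 with a = -1.462, b = -0.949, c = 1.
Discriminant D = b^2 - 4ac = (-0.949)^2 - 4*(-1.462)*1 = 0.900601 - (-5.848) = 6.748601.
D >= 0, so the roots are real: z = (-b +/- sqrt(D)) / (2a) = (0.949 +/- 2.597807) / (-2.924).
  z_1 = (0.949 + 2.597807) / (-2.924) = -1.213,   |z_1| = 1.213.
  z_2 = (0.949 - 2.597807) / (-2.924) = 0.5639,   |z_2| = 0.5639.
Moduli of all roots: 1.2130, 0.5639.
All moduli strictly greater than 1? No.
Verdict: Not stationary.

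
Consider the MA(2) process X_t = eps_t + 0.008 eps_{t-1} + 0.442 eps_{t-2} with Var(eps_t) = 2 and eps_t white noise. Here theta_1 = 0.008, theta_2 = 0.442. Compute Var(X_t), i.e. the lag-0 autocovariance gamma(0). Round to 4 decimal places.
\gamma(0) = 2.3909

For an MA(q) process X_t = eps_t + sum_i theta_i eps_{t-i} with
Var(eps_t) = sigma^2, the variance is
  gamma(0) = sigma^2 * (1 + sum_i theta_i^2).
  sum_i theta_i^2 = (0.008)^2 + (0.442)^2 = 0.000064 + 0.195364 = 0.195428.
  gamma(0) = 2 * (1 + 0.195428) = 2 * 1.195428 = 2.390856, which rounds to 2.3909.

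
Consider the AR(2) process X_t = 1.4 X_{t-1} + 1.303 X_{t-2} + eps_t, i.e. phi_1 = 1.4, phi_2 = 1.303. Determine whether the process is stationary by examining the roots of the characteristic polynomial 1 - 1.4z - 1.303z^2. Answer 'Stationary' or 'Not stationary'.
\text{Not stationary}

The AR(p) characteristic polynomial is P(z) = 1 - 1.4z - 1.303z^2.
Stationarity requires all roots to lie outside the unit circle, i.e. |z| > 1 for every root.
Set 1 + (-1.4) z + (-1.303) z^2 = 0, i.e. a z^2 + b z + c = 0 with a = -1.303, b = -1.4, c = 1.
Discriminant D = b^2 - 4ac = (-1.4)^2 - 4*(-1.303)*1 = 1.96 - (-5.212) = 7.172.
D >= 0, so the roots are real: z = (-b +/- sqrt(D)) / (2a) = (1.4 +/- 2.678059) / (-2.606).
  z_1 = (1.4 + 2.678059) / (-2.606) = -1.5649,   |z_1| = 1.5649.
  z_2 = (1.4 - 2.678059) / (-2.606) = 0.4904,   |z_2| = 0.4904.
Moduli of all roots: 1.5649, 0.4904.
All moduli strictly greater than 1? No.
Verdict: Not stationary.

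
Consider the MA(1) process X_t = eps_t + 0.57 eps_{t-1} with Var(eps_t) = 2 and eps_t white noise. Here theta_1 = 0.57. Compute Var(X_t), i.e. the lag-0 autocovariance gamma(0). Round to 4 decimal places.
\gamma(0) = 2.6498

For an MA(q) process X_t = eps_t + sum_i theta_i eps_{t-i} with
Var(eps_t) = sigma^2, the variance is
  gamma(0) = sigma^2 * (1 + sum_i theta_i^2).
  sum_i theta_i^2 = (0.57)^2 = 0.3249.
  gamma(0) = 2 * (1 + 0.3249) = 2 * 1.3249 = 2.6498.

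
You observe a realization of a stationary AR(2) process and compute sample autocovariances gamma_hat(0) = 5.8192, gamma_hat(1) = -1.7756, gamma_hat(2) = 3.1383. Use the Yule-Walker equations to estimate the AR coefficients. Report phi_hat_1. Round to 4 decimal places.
\hat\phi_{1} = -0.1550

The Yule-Walker equations for an AR(p) process read, in matrix form,
  Gamma_p phi = r_p,   with   (Gamma_p)_{ij} = gamma(|i - j|),
                       (r_p)_i = gamma(i),   i,j = 1..p.
Substitute the sample gammas (Toeplitz matrix and right-hand side of size 2):
  Gamma_p = [[5.8192, -1.7756], [-1.7756, 5.8192]]
  r_p     = [-1.7756, 3.1383]
Written out:
  5.8192 phi_1 - 1.7756 phi_2 = -1.7756
  -1.7756 phi_1 + 5.8192 phi_2 = 3.1383
Solve by Cramer's rule:
  det = gamma(0)^2 - gamma(1)^2 = (5.8192)^2 - (-1.7756)^2 = 33.86308864 - 3.15275536 = 30.71033328
  phi_hat_1 = [gamma(1) gamma(0) - gamma(1) gamma(2)] / det = [(-1.7756)(5.8192) - (-1.7756)(3.1383)] / 30.71033328 = -4.76020604 / 30.71033328 = -0.155
  phi_hat_2 = [gamma(0) gamma(2) - gamma(1)^2] / det = [(5.8192)(3.1383) - (-1.7756)^2] / 30.71033328 = 15.10964 / 30.71033328 = 0.492
So phi_hat = [-0.1550, 0.4920].
Therefore phi_hat_1 = -0.1550.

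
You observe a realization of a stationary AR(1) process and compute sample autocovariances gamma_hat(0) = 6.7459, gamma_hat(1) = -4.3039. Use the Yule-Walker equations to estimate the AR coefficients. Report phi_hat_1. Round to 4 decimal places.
\hat\phi_{1} = -0.6380

The Yule-Walker equations for an AR(p) process read, in matrix form,
  Gamma_p phi = r_p,   with   (Gamma_p)_{ij} = gamma(|i - j|),
                       (r_p)_i = gamma(i),   i,j = 1..p.
Substitute the sample gammas (Toeplitz matrix and right-hand side of size 1):
  Gamma_p = [[6.7459]]
  r_p     = [-4.3039]
With p = 1 this is the single equation gamma(0) phi_1 = gamma(1):
  phi_hat_1 = gamma(1) / gamma(0) = -4.3039 / 6.7459 = -0.6380.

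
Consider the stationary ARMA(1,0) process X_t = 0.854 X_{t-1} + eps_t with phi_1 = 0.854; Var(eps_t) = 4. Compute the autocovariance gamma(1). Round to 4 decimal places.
\gamma(1) = 12.6199

Multiply the model equation by X_{t-k} and take expectations. With theta_0 = psi_0 = 1 and psi_j the MA(infinity) weights, this gives
  gamma(k) - sum_i phi_i gamma(k-i) = c_k,
  c_k = sigma^2 * sum_{j=k..q} theta_j psi_{j-k}   (c_k = 0 for k > q),
using gamma(-m) = gamma(m).
Pure AR (q = 0): c_0 = sigma^2 = 4, c_k = 0 for k >= 1.
Equations for k = 0 and k = 1 (AR order 1):
  gamma(0) = phi_1 gamma(1) + c_0
  gamma(1) = phi_1 gamma(0) + c_1
Substituting the second into the first: gamma(0) (1 - phi_1^2) = c_0 + phi_1 c_1, so
  gamma(0) = c_0 / (1 - phi_1^2) = 4 / (1 - (0.854)^2) = 4 / 0.270684 = 14.777379.
  gamma(1) = phi_1 gamma(0) = (0.854)(14.777379) = 12.619881.
Therefore gamma(1) = 12.6199 (to 4 decimal places).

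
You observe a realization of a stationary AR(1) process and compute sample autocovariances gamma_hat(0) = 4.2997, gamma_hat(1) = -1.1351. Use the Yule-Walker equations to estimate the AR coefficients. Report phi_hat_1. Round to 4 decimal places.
\hat\phi_{1} = -0.2640

The Yule-Walker equations for an AR(p) process read, in matrix form,
  Gamma_p phi = r_p,   with   (Gamma_p)_{ij} = gamma(|i - j|),
                       (r_p)_i = gamma(i),   i,j = 1..p.
Substitute the sample gammas (Toeplitz matrix and right-hand side of size 1):
  Gamma_p = [[4.2997]]
  r_p     = [-1.1351]
With p = 1 this is the single equation gamma(0) phi_1 = gamma(1):
  phi_hat_1 = gamma(1) / gamma(0) = -1.1351 / 4.2997 = -0.2640.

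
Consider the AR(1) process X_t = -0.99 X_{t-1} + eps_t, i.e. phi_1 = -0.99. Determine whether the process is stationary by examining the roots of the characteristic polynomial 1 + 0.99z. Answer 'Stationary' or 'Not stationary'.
\text{Stationary}

The AR(p) characteristic polynomial is P(z) = 1 + 0.99z.
Stationarity requires all roots to lie outside the unit circle, i.e. |z| > 1 for every root.
This is linear in z: 1 + (0.99) z = 0  =>  z = -1/(0.99) = -1.010101,  |z| = 1.010101.
Moduli of all roots: 1.0101.
All moduli strictly greater than 1? Yes.
Verdict: Stationary.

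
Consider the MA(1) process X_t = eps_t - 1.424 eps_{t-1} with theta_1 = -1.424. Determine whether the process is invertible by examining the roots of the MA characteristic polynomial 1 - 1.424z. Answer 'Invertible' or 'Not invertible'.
\text{Not invertible}

The MA(q) characteristic polynomial is P(z) = 1 - 1.424z.
Invertibility requires all roots to lie outside the unit circle, i.e. |z| > 1 for every root.
This is linear in z: 1 + (-1.424) z = 0  =>  z = -1/(-1.424) = 0.702247,  |z| = 0.702247.
Moduli of all roots: 0.7022.
All moduli strictly greater than 1? No.
Verdict: Not invertible.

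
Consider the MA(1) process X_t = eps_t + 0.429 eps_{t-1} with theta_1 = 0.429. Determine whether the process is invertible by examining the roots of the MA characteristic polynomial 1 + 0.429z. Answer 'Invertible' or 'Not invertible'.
\text{Invertible}

The MA(q) characteristic polynomial is P(z) = 1 + 0.429z.
Invertibility requires all roots to lie outside the unit circle, i.e. |z| > 1 for every root.
This is linear in z: 1 + (0.429) z = 0  =>  z = -1/(0.429) = -2.331002,  |z| = 2.331002.
Moduli of all roots: 2.3310.
All moduli strictly greater than 1? Yes.
Verdict: Invertible.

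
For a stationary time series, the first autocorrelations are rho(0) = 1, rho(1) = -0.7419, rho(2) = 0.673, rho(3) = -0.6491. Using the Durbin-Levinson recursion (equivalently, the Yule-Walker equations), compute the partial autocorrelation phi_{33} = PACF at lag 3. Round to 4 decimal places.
\phi_{33} = -0.2010

The PACF at lag k is phi_{kk}, the last component of the solution
to the Yule-Walker system G_k phi = r_k where
  (G_k)_{ij} = rho(|i - j|), (r_k)_i = rho(i), i,j = 1..k.
Equivalently, Durbin-Levinson gives phi_{kk} iteratively:
  phi_{11} = rho(1)
  phi_{kk} = [rho(k) - sum_{j=1..k-1} phi_{k-1,j} rho(k-j)]
            / [1 - sum_{j=1..k-1} phi_{k-1,j} rho(j)],
  phi_{k,j} = phi_{k-1,j} - phi_{kk} phi_{k-1,k-j},  j = 1..k-1.
Step k = 1:
  phi_11 = rho(1) = -0.7419.
Step k = 2:
  phi_22 = [rho(2) - phi_11 rho(1)] / [1 - phi_11 rho(1)] = [0.673 - (-0.7419)(-0.7419)] / [1 - (-0.7419)(-0.7419)]
         = 0.12258439 / 0.44958439 = 0.272662.
  Update: phi_21 = phi_11 - phi_22 phi_11 = -0.7419 - (0.272662)(-0.7419) = -0.539612.
Step k = 3:
  phi_33 = [rho(3) - phi_21 rho(2) - phi_22 rho(1)] / [1 - phi_21 rho(1) - phi_22 rho(2)]
    numerator   = -0.6491 - (-0.539612)(0.673) - (0.272662)(-0.7419) = -0.08365325
    denominator = 1 - (-0.539612)(-0.7419) - (0.272662)(0.673) = 0.41616034
  phi_33 = -0.08365325 / 0.41616034 = -0.201.
Therefore phi_{33} = -0.2010.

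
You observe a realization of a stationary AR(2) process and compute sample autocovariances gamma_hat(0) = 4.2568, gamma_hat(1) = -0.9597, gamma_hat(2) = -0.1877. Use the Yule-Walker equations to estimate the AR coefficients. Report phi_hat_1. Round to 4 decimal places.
\hat\phi_{1} = -0.2480

The Yule-Walker equations for an AR(p) process read, in matrix form,
  Gamma_p phi = r_p,   with   (Gamma_p)_{ij} = gamma(|i - j|),
                       (r_p)_i = gamma(i),   i,j = 1..p.
Substitute the sample gammas (Toeplitz matrix and right-hand side of size 2):
  Gamma_p = [[4.2568, -0.9597], [-0.9597, 4.2568]]
  r_p     = [-0.9597, -0.1877]
Written out:
  4.2568 phi_1 - 0.9597 phi_2 = -0.9597
  -0.9597 phi_1 + 4.2568 phi_2 = -0.1877
Solve by Cramer's rule:
  det = gamma(0)^2 - gamma(1)^2 = (4.2568)^2 - (-0.9597)^2 = 18.12034624 - 0.92102409 = 17.19932215
  phi_hat_1 = [gamma(1) gamma(0) - gamma(1) gamma(2)] / det = [(-0.9597)(4.2568) - (-0.9597)(-0.1877)] / 17.19932215 = -4.26538665 / 17.19932215 = -0.248
  phi_hat_2 = [gamma(0) gamma(2) - gamma(1)^2] / det = [(4.2568)(-0.1877) - (-0.9597)^2] / 17.19932215 = -1.72002545 / 17.19932215 = -0.1
So phi_hat = [-0.2480, -0.1000].
Therefore phi_hat_1 = -0.2480.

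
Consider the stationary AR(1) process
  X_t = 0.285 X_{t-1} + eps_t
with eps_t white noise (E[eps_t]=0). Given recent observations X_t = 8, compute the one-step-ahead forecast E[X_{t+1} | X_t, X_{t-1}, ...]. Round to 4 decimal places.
E[X_{t+1} \mid \mathcal F_t] = 2.2800

For an AR(p) model X_t = c + sum_i phi_i X_{t-i} + eps_t, the
one-step-ahead conditional mean is
  E[X_{t+1} | X_t, ...] = c + sum_i phi_i X_{t+1-i}.
Substitute known values:
  E[X_{t+1} | ...] = (0.285) * (8)
                   = 2.2800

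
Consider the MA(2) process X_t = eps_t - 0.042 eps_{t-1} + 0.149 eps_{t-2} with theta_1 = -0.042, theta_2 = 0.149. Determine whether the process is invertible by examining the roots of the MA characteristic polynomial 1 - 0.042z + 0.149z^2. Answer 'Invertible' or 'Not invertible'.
\text{Invertible}

The MA(q) characteristic polynomial is P(z) = 1 - 0.042z + 0.149z^2.
Invertibility requires all roots to lie outside the unit circle, i.e. |z| > 1 for every root.
Set 1 + (-0.042) z + (0.149) z^2 = 0, i.e. a z^2 + b z + c = 0 with a = 0.149, b = -0.042, c = 1.
Discriminant D = b^2 - 4ac = (-0.042)^2 - 4*(0.149)*1 = 0.001764 - (0.596) = -0.594236.
D < 0, so the roots are the complex-conjugate pair z = (-b +/- i sqrt(-D)) / (2a) = 0.1409 +/- 2.5868i.
For a conjugate pair |z|^2 = z * conj(z) = (product of roots) = c/a = 1/(0.149) = 6.711409, so |z| = sqrt(6.711409) = 2.5906 for both roots.
Moduli of all roots: 2.5906, 2.5906.
All moduli strictly greater than 1? Yes.
Verdict: Invertible.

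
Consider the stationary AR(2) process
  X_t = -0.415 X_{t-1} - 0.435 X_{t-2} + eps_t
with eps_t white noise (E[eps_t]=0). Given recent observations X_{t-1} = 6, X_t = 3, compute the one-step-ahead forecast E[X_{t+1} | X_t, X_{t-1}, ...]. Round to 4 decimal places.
E[X_{t+1} \mid \mathcal F_t] = -3.8550

For an AR(p) model X_t = c + sum_i phi_i X_{t-i} + eps_t, the
one-step-ahead conditional mean is
  E[X_{t+1} | X_t, ...] = c + sum_i phi_i X_{t+1-i}.
Substitute known values:
  E[X_{t+1} | ...] = (-0.415) * (3) + (-0.435) * (6)
                   = -3.8550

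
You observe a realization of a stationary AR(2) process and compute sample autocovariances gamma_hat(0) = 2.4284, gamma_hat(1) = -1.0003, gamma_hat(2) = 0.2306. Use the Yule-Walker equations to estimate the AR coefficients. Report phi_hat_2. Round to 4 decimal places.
\hat\phi_{2} = -0.0900

The Yule-Walker equations for an AR(p) process read, in matrix form,
  Gamma_p phi = r_p,   with   (Gamma_p)_{ij} = gamma(|i - j|),
                       (r_p)_i = gamma(i),   i,j = 1..p.
Substitute the sample gammas (Toeplitz matrix and right-hand side of size 2):
  Gamma_p = [[2.4284, -1.0003], [-1.0003, 2.4284]]
  r_p     = [-1.0003, 0.2306]
Written out:
  2.4284 phi_1 - 1.0003 phi_2 = -1.0003
  -1.0003 phi_1 + 2.4284 phi_2 = 0.2306
Solve by Cramer's rule:
  det = gamma(0)^2 - gamma(1)^2 = (2.4284)^2 - (-1.0003)^2 = 5.89712656 - 1.00060009 = 4.89652647
  phi_hat_1 = [gamma(1) gamma(0) - gamma(1) gamma(2)] / det = [(-1.0003)(2.4284) - (-1.0003)(0.2306)] / 4.89652647 = -2.19845934 / 4.89652647 = -0.449
  phi_hat_2 = [gamma(0) gamma(2) - gamma(1)^2] / det = [(2.4284)(0.2306) - (-1.0003)^2] / 4.89652647 = -0.44061105 / 4.89652647 = -0.09
So phi_hat = [-0.4490, -0.0900].
Therefore phi_hat_2 = -0.0900.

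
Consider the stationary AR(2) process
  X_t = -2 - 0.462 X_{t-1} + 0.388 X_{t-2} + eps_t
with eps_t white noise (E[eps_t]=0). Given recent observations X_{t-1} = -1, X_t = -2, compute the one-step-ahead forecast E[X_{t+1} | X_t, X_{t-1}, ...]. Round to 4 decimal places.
E[X_{t+1} \mid \mathcal F_t] = -1.4640

For an AR(p) model X_t = c + sum_i phi_i X_{t-i} + eps_t, the
one-step-ahead conditional mean is
  E[X_{t+1} | X_t, ...] = c + sum_i phi_i X_{t+1-i}.
Substitute known values:
  E[X_{t+1} | ...] = -2 + (-0.462) * (-2) + (0.388) * (-1)
                   = -1.4640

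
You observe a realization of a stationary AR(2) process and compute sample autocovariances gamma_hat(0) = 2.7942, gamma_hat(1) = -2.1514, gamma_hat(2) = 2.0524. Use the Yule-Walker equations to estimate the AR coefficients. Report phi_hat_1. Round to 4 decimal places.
\hat\phi_{1} = -0.5020

The Yule-Walker equations for an AR(p) process read, in matrix form,
  Gamma_p phi = r_p,   with   (Gamma_p)_{ij} = gamma(|i - j|),
                       (r_p)_i = gamma(i),   i,j = 1..p.
Substitute the sample gammas (Toeplitz matrix and right-hand side of size 2):
  Gamma_p = [[2.7942, -2.1514], [-2.1514, 2.7942]]
  r_p     = [-2.1514, 2.0524]
Written out:
  2.7942 phi_1 - 2.1514 phi_2 = -2.1514
  -2.1514 phi_1 + 2.7942 phi_2 = 2.0524
Solve by Cramer's rule:
  det = gamma(0)^2 - gamma(1)^2 = (2.7942)^2 - (-2.1514)^2 = 7.80755364 - 4.62852196 = 3.17903168
  phi_hat_1 = [gamma(1) gamma(0) - gamma(1) gamma(2)] / det = [(-2.1514)(2.7942) - (-2.1514)(2.0524)] / 3.17903168 = -1.59590852 / 3.17903168 = -0.502
  phi_hat_2 = [gamma(0) gamma(2) - gamma(1)^2] / det = [(2.7942)(2.0524) - (-2.1514)^2] / 3.17903168 = 1.10629412 / 3.17903168 = 0.348
So phi_hat = [-0.5020, 0.3480].
Therefore phi_hat_1 = -0.5020.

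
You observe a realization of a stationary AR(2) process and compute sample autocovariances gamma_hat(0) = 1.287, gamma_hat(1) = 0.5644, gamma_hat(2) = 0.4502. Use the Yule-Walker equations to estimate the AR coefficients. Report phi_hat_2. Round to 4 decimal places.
\hat\phi_{2} = 0.1950

The Yule-Walker equations for an AR(p) process read, in matrix form,
  Gamma_p phi = r_p,   with   (Gamma_p)_{ij} = gamma(|i - j|),
                       (r_p)_i = gamma(i),   i,j = 1..p.
Substitute the sample gammas (Toeplitz matrix and right-hand side of size 2):
  Gamma_p = [[1.287, 0.5644], [0.5644, 1.287]]
  r_p     = [0.5644, 0.4502]
Written out:
  1.287 phi_1 + 0.5644 phi_2 = 0.5644
  0.5644 phi_1 + 1.287 phi_2 = 0.4502
Solve by Cramer's rule:
  det = gamma(0)^2 - gamma(1)^2 = (1.287)^2 - (0.5644)^2 = 1.656369 - 0.31854736 = 1.33782164
  phi_hat_1 = [gamma(1) gamma(0) - gamma(1) gamma(2)] / det = [(0.5644)(1.287) - (0.5644)(0.4502)] / 1.33782164 = 0.47228992 / 1.33782164 = 0.353
  phi_hat_2 = [gamma(0) gamma(2) - gamma(1)^2] / det = [(1.287)(0.4502) - (0.5644)^2] / 1.33782164 = 0.26086004 / 1.33782164 = 0.195
So phi_hat = [0.3530, 0.1950].
Therefore phi_hat_2 = 0.1950.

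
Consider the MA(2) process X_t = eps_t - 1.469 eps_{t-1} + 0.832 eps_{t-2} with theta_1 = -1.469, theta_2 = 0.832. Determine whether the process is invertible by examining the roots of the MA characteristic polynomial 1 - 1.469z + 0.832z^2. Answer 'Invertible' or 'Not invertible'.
\text{Invertible}

The MA(q) characteristic polynomial is P(z) = 1 - 1.469z + 0.832z^2.
Invertibility requires all roots to lie outside the unit circle, i.e. |z| > 1 for every root.
Set 1 + (-1.469) z + (0.832) z^2 = 0, i.e. a z^2 + b z + c = 0 with a = 0.832, b = -1.469, c = 1.
Discriminant D = b^2 - 4ac = (-1.469)^2 - 4*(0.832)*1 = 2.157961 - (3.328) = -1.170039.
D < 0, so the roots are the complex-conjugate pair z = (-b +/- i sqrt(-D)) / (2a) = 0.8828 +/- 0.6501i.
For a conjugate pair |z|^2 = z * conj(z) = (product of roots) = c/a = 1/(0.832) = 1.201923, so |z| = sqrt(1.201923) = 1.0963 for both roots.
Moduli of all roots: 1.0963, 1.0963.
All moduli strictly greater than 1? Yes.
Verdict: Invertible.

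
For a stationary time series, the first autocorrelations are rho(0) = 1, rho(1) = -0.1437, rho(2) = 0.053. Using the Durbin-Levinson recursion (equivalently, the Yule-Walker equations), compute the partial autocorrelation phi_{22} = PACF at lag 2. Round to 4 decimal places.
\phi_{22} = 0.0330

The PACF at lag k is phi_{kk}, the last component of the solution
to the Yule-Walker system G_k phi = r_k where
  (G_k)_{ij} = rho(|i - j|), (r_k)_i = rho(i), i,j = 1..k.
Equivalently, Durbin-Levinson gives phi_{kk} iteratively:
  phi_{11} = rho(1)
  phi_{kk} = [rho(k) - sum_{j=1..k-1} phi_{k-1,j} rho(k-j)]
            / [1 - sum_{j=1..k-1} phi_{k-1,j} rho(j)],
  phi_{k,j} = phi_{k-1,j} - phi_{kk} phi_{k-1,k-j},  j = 1..k-1.
Step k = 1:
  phi_11 = rho(1) = -0.1437.
Step k = 2:
  phi_22 = [rho(2) - phi_11 rho(1)] / [1 - phi_11 rho(1)] = [0.053 - (-0.1437)(-0.1437)] / [1 - (-0.1437)(-0.1437)]
         = 0.03235031 / 0.97935031 = 0.033.
Therefore phi_{22} = 0.0330.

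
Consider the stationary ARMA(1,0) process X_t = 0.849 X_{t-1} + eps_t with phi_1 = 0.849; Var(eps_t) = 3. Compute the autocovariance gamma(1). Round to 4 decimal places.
\gamma(1) = 9.1225

Multiply the model equation by X_{t-k} and take expectations. With theta_0 = psi_0 = 1 and psi_j the MA(infinity) weights, this gives
  gamma(k) - sum_i phi_i gamma(k-i) = c_k,
  c_k = sigma^2 * sum_{j=k..q} theta_j psi_{j-k}   (c_k = 0 for k > q),
using gamma(-m) = gamma(m).
Pure AR (q = 0): c_0 = sigma^2 = 3, c_k = 0 for k >= 1.
Equations for k = 0 and k = 1 (AR order 1):
  gamma(0) = phi_1 gamma(1) + c_0
  gamma(1) = phi_1 gamma(0) + c_1
Substituting the second into the first: gamma(0) (1 - phi_1^2) = c_0 + phi_1 c_1, so
  gamma(0) = c_0 / (1 - phi_1^2) = 3 / (1 - (0.849)^2) = 3 / 0.279199 = 10.745024.
  gamma(1) = phi_1 gamma(0) = (0.849)(10.745024) = 9.122526.
Therefore gamma(1) = 9.1225 (to 4 decimal places).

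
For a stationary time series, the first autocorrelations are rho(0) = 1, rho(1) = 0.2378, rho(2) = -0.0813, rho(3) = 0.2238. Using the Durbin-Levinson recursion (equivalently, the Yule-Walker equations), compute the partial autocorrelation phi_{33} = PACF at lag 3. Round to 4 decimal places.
\phi_{33} = 0.3040

The PACF at lag k is phi_{kk}, the last component of the solution
to the Yule-Walker system G_k phi = r_k where
  (G_k)_{ij} = rho(|i - j|), (r_k)_i = rho(i), i,j = 1..k.
Equivalently, Durbin-Levinson gives phi_{kk} iteratively:
  phi_{11} = rho(1)
  phi_{kk} = [rho(k) - sum_{j=1..k-1} phi_{k-1,j} rho(k-j)]
            / [1 - sum_{j=1..k-1} phi_{k-1,j} rho(j)],
  phi_{k,j} = phi_{k-1,j} - phi_{kk} phi_{k-1,k-j},  j = 1..k-1.
Step k = 1:
  phi_11 = rho(1) = 0.2378.
Step k = 2:
  phi_22 = [rho(2) - phi_11 rho(1)] / [1 - phi_11 rho(1)] = [-0.0813 - (0.2378)(0.2378)] / [1 - (0.2378)(0.2378)]
         = -0.13784884 / 0.94345116 = -0.146111.
  Update: phi_21 = phi_11 - phi_22 phi_11 = 0.2378 - (-0.146111)(0.2378) = 0.272545.
Step k = 3:
  phi_33 = [rho(3) - phi_21 rho(2) - phi_22 rho(1)] / [1 - phi_21 rho(1) - phi_22 rho(2)]
    numerator   = 0.2238 - (0.272545)(-0.0813) - (-0.146111)(0.2378) = 0.28070319
    denominator = 1 - (0.272545)(0.2378) - (-0.146111)(-0.0813) = 0.92330989
  phi_33 = 0.28070319 / 0.92330989 = 0.304.
Therefore phi_{33} = 0.3040.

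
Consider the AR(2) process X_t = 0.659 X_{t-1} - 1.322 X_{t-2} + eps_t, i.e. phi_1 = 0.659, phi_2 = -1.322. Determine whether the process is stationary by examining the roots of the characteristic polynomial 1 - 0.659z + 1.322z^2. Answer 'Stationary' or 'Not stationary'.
\text{Not stationary}

The AR(p) characteristic polynomial is P(z) = 1 - 0.659z + 1.322z^2.
Stationarity requires all roots to lie outside the unit circle, i.e. |z| > 1 for every root.
Set 1 + (-0.659) z + (1.322) z^2 = 0, i.e. a z^2 + b z + c = 0 with a = 1.322, b = -0.659, c = 1.
Discriminant D = b^2 - 4ac = (-0.659)^2 - 4*(1.322)*1 = 0.434281 - (5.288) = -4.853719.
D < 0, so the roots are the complex-conjugate pair z = (-b +/- i sqrt(-D)) / (2a) = 0.2492 +/- 0.8333i.
For a conjugate pair |z|^2 = z * conj(z) = (product of roots) = c/a = 1/(1.322) = 0.75643, so |z| = sqrt(0.75643) = 0.8697 for both roots.
Moduli of all roots: 0.8697, 0.8697.
All moduli strictly greater than 1? No.
Verdict: Not stationary.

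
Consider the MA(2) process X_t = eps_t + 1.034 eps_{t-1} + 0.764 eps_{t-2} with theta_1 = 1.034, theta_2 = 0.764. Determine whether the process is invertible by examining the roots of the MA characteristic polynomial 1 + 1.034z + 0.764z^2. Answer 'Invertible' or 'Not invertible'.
\text{Invertible}

The MA(q) characteristic polynomial is P(z) = 1 + 1.034z + 0.764z^2.
Invertibility requires all roots to lie outside the unit circle, i.e. |z| > 1 for every root.
Set 1 + (1.034) z + (0.764) z^2 = 0, i.e. a z^2 + b z + c = 0 with a = 0.764, b = 1.034, c = 1.
Discriminant D = b^2 - 4ac = (1.034)^2 - 4*(0.764)*1 = 1.069156 - (3.056) = -1.986844.
D < 0, so the roots are the complex-conjugate pair z = (-b +/- i sqrt(-D)) / (2a) = -0.6767 +/- 0.9225i.
For a conjugate pair |z|^2 = z * conj(z) = (product of roots) = c/a = 1/(0.764) = 1.308901, so |z| = sqrt(1.308901) = 1.1441 for both roots.
Moduli of all roots: 1.1441, 1.1441.
All moduli strictly greater than 1? Yes.
Verdict: Invertible.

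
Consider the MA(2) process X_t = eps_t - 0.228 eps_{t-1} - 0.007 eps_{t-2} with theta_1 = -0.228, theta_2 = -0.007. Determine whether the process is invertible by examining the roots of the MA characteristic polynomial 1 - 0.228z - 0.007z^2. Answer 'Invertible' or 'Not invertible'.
\text{Invertible}

The MA(q) characteristic polynomial is P(z) = 1 - 0.228z - 0.007z^2.
Invertibility requires all roots to lie outside the unit circle, i.e. |z| > 1 for every root.
Set 1 + (-0.228) z + (-0.007) z^2 = 0, i.e. a z^2 + b z + c = 0 with a = -0.007, b = -0.228, c = 1.
Discriminant D = b^2 - 4ac = (-0.228)^2 - 4*(-0.007)*1 = 0.051984 - (-0.028) = 0.079984.
D >= 0, so the roots are real: z = (-b +/- sqrt(D)) / (2a) = (0.228 +/- 0.282814) / (-0.014).
  z_1 = (0.228 + 0.282814) / (-0.014) = -36.4867,   |z_1| = 36.4867.
  z_2 = (0.228 - 0.282814) / (-0.014) = 3.9153,   |z_2| = 3.9153.
Moduli of all roots: 36.4867, 3.9153.
All moduli strictly greater than 1? Yes.
Verdict: Invertible.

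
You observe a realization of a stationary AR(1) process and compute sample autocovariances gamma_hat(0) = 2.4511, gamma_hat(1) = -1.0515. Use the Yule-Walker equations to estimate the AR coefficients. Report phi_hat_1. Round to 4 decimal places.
\hat\phi_{1} = -0.4290

The Yule-Walker equations for an AR(p) process read, in matrix form,
  Gamma_p phi = r_p,   with   (Gamma_p)_{ij} = gamma(|i - j|),
                       (r_p)_i = gamma(i),   i,j = 1..p.
Substitute the sample gammas (Toeplitz matrix and right-hand side of size 1):
  Gamma_p = [[2.4511]]
  r_p     = [-1.0515]
With p = 1 this is the single equation gamma(0) phi_1 = gamma(1):
  phi_hat_1 = gamma(1) / gamma(0) = -1.0515 / 2.4511 = -0.4290.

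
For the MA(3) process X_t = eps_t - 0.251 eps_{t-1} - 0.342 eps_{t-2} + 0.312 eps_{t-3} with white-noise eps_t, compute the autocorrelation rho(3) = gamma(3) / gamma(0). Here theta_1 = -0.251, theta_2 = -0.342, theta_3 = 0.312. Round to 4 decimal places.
\rho(3) = 0.2443

For an MA(q) process with theta_0 = 1, the autocovariance is
  gamma(k) = sigma^2 * sum_{i=0..q-k} theta_i * theta_{i+k},
and rho(k) = gamma(k) / gamma(0). Sigma^2 cancels.
  numerator   = (1)*(0.312) = 0.312.
  denominator = (1)^2 + (-0.251)^2 + (-0.342)^2 + (0.312)^2 = 1.277309.
  rho(3) = 0.312 / 1.277309 = 0.2443.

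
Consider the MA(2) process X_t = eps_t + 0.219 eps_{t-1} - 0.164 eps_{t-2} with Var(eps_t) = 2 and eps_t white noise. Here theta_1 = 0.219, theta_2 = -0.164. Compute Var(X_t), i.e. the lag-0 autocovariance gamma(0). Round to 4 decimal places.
\gamma(0) = 2.1497

For an MA(q) process X_t = eps_t + sum_i theta_i eps_{t-i} with
Var(eps_t) = sigma^2, the variance is
  gamma(0) = sigma^2 * (1 + sum_i theta_i^2).
  sum_i theta_i^2 = (0.219)^2 + (-0.164)^2 = 0.047961 + 0.026896 = 0.074857.
  gamma(0) = 2 * (1 + 0.074857) = 2 * 1.074857 = 2.149714, which rounds to 2.1497.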